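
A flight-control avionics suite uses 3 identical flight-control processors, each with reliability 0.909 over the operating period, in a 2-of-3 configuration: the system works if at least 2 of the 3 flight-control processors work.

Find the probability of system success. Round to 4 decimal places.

R = Σ_{i=2}^{3} C(3,i) p^i (1−p)^{3−i} with p = 0.909
C(3,2)·0.909^2·0.091^1 = 0.225575
C(3,3)·0.909^3·0.091^0 = 0.751089
Sum = 0.9767

0.9767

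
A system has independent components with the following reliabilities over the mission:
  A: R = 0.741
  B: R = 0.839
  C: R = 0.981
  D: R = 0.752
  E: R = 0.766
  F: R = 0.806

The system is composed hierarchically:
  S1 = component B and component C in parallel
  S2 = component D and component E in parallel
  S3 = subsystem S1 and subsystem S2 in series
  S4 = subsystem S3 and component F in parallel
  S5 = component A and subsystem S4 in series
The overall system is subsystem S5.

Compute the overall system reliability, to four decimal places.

0.7322

Parallel (B and C): 1 − (1 − 0.839000)(1 − 0.981000) = 0.996941
Parallel (D and E): 1 − (1 − 0.752000)(1 − 0.766000) = 0.941968
Series ([0.996941] and [0.941968]): 0.996941 × 0.941968 = 0.939087
Parallel ([0.939087] and F): 1 − (1 − 0.939087)(1 − 0.806000) = 0.988183
Series (A and [0.988183]): 0.741000 × 0.988183 = 0.7322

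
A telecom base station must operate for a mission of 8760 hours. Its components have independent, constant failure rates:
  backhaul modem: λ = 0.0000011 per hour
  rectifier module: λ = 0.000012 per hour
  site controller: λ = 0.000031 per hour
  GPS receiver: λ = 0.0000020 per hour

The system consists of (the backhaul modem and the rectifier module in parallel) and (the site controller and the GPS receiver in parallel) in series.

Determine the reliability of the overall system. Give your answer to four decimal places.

0.9949

R(backhaul modem) = exp(−0.0000011 × 8760) = 0.990410
R(rectifier module) = exp(−0.000012 × 8760) = 0.900216
R(site controller) = exp(−0.000031 × 8760) = 0.762190
R(GPS receiver) = exp(−0.0000020 × 8760) = 0.982633
Parallel (backhaul modem and rectifier module): 1 − (1 − 0.990410)(1 − 0.900216) = 0.999043
Parallel (site controller and GPS receiver): 1 − (1 − 0.762190)(1 − 0.982633) = 0.995870
Series ([0.999043] and [0.995870]): 0.999043 × 0.995870 = 0.9949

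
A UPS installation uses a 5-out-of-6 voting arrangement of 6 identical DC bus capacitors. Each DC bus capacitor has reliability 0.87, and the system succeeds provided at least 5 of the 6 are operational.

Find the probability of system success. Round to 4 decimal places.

R = Σ_{i=5}^{6} C(6,i) p^i (1−p)^{6−i} with p = 0.87
C(6,5)·0.87^5·0.13^1 = 0.388768
C(6,6)·0.87^6·0.13^0 = 0.433626
Sum = 0.8224

0.8224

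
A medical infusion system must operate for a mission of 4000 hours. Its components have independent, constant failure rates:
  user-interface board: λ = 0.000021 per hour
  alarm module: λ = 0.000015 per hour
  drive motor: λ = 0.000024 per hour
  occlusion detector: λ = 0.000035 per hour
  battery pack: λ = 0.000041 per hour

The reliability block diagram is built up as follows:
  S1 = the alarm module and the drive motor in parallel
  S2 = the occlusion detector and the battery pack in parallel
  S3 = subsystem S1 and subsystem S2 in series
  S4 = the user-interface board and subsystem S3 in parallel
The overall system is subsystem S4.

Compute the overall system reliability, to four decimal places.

R(user-interface board) = exp(−0.000021 × 4000) = 0.919431
R(alarm module) = exp(−0.000015 × 4000) = 0.941765
R(drive motor) = exp(−0.000024 × 4000) = 0.908464
R(occlusion detector) = exp(−0.000035 × 4000) = 0.869358
R(battery pack) = exp(−0.000041 × 4000) = 0.848742
Parallel (alarm module and drive motor): 1 − (1 − 0.941765)(1 − 0.908464) = 0.994669
Parallel (occlusion detector and battery pack): 1 − (1 − 0.869358)(1 − 0.848742) = 0.980239
Series ([0.994669] and [0.980239]): 0.994669 × 0.980239 = 0.975013
Parallel (user-interface board and [0.975013]): 1 − (1 − 0.919431)(1 − 0.975013) = 0.9980

0.9980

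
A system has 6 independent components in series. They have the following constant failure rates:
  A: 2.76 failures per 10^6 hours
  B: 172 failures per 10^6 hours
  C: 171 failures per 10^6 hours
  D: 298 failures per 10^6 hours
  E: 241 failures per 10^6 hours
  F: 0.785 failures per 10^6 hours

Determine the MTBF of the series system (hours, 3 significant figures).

1130

Series of exponential components: λ_sys = Σ λ_i
λ_sys = 0.00000276 + 0.000172 + 0.000171 + 0.000298 + 0.000241 + 0.000000785 = 8.8554e-04 /h
MTBF = 1 / λ_sys = 1130 h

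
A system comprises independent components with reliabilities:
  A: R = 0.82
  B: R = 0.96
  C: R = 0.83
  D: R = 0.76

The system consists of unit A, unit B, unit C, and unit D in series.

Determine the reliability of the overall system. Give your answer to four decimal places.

0.4966

Series (A, B, C, and D): 0.820000 × 0.960000 × 0.830000 × 0.760000 = 0.4966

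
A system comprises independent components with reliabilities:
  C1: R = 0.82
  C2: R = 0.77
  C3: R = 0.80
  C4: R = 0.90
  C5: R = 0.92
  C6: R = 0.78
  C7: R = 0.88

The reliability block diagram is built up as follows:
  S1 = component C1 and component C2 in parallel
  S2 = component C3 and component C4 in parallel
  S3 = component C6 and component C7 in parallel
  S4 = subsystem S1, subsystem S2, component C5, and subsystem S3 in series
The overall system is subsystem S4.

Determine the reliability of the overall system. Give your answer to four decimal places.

0.8415

Parallel (C1 and C2): 1 − (1 − 0.820000)(1 − 0.770000) = 0.958600
Parallel (C3 and C4): 1 − (1 − 0.800000)(1 − 0.900000) = 0.980000
Parallel (C6 and C7): 1 − (1 − 0.780000)(1 − 0.880000) = 0.973600
Series ([0.958600], [0.980000], C5, and [0.973600]): 0.958600 × 0.980000 × 0.920000 × 0.973600 = 0.8415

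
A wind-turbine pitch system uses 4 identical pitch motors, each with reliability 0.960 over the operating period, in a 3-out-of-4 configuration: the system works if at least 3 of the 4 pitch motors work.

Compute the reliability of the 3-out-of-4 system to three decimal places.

0.991

R = Σ_{i=3}^{4} C(4,i) p^i (1−p)^{4−i} with p = 0.960
C(4,3)·0.960^3·0.040^1 = 0.14156
C(4,4)·0.960^4·0.040^0 = 0.84935
Sum = 0.991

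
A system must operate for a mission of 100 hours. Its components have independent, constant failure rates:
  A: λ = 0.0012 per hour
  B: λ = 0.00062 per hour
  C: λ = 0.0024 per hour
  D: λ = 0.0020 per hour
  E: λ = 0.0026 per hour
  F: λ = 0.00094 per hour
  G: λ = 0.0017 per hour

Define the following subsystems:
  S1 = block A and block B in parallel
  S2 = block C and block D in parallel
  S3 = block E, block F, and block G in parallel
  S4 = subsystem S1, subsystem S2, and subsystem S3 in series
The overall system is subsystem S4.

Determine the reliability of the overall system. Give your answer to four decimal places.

0.9517

R(A) = exp(−0.0012 × 100) = 0.886920
R(B) = exp(−0.00062 × 100) = 0.939883
R(C) = exp(−0.0024 × 100) = 0.786628
R(D) = exp(−0.0020 × 100) = 0.818731
R(E) = exp(−0.0026 × 100) = 0.771052
R(F) = exp(−0.00094 × 100) = 0.910283
R(G) = exp(−0.0017 × 100) = 0.843665
Parallel (A and B): 1 − (1 − 0.886920)(1 − 0.939883) = 0.993202
Parallel (C and D): 1 − (1 − 0.786628)(1 − 0.818731) = 0.961322
Parallel (E, F, and G): 1 − (1 − 0.771052)(1 − 0.910283)(1 − 0.843665) = 0.996789
Series ([0.993202], [0.961322], and [0.996789]): 0.993202 × 0.961322 × 0.996789 = 0.9517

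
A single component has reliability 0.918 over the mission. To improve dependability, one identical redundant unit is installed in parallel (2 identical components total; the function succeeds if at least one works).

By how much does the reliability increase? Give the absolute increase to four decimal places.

R_before = 0.918
R_after = 1 − (1 − 0.918)^2 = 0.9933
ΔR = 0.9933 − 0.918 = 0.0753

0.0753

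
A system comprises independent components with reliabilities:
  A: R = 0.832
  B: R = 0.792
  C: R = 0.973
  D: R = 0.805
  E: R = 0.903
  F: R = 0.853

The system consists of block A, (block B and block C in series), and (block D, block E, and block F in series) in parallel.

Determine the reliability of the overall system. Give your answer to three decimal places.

0.985

Series (B and C): 0.79200 × 0.97300 = 0.77062
Series (D, E, and F): 0.80500 × 0.90300 × 0.85300 = 0.62006
Parallel (A, [0.77062], and [0.62006]): 1 − (1 − 0.83200)(1 − 0.77062)(1 − 0.62006) = 0.985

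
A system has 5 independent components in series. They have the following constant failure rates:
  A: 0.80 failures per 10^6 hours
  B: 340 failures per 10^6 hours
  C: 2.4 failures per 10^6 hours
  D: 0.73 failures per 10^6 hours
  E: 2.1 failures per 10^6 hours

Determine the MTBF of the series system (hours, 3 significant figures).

Series of exponential components: λ_sys = Σ λ_i
λ_sys = 0.00000080 + 0.00034 + 0.0000024 + 0.00000073 + 0.0000021 = 3.4603e-04 /h
MTBF = 1 / λ_sys = 2890 h

2890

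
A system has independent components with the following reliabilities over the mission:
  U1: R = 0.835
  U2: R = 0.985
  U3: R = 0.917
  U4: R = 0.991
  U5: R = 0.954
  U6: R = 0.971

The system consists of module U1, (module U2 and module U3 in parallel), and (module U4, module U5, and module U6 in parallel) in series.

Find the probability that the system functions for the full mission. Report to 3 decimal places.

0.834

Parallel (U2 and U3): 1 − (1 − 0.98500)(1 − 0.91700) = 0.99876
Parallel (U4, U5, and U6): 1 − (1 − 0.99100)(1 − 0.95400)(1 − 0.97100) = 0.99999
Series (U1, [0.99876], and [0.99999]): 0.83500 × 0.99876 × 0.99999 = 0.834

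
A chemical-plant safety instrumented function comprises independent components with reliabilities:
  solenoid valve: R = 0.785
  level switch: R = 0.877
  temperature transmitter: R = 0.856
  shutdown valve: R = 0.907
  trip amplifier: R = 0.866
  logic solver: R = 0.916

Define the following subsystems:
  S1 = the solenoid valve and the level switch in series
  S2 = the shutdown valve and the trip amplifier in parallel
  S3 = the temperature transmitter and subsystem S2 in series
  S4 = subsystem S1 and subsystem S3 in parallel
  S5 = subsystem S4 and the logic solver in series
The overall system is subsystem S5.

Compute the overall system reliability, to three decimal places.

0.872

Series (solenoid valve and level switch): 0.78500 × 0.87700 = 0.68845
Parallel (shutdown valve and trip amplifier): 1 − (1 − 0.90700)(1 − 0.86600) = 0.98754
Series (temperature transmitter and [0.98754]): 0.85600 × 0.98754 = 0.84533
Parallel ([0.68845] and [0.84533]): 1 − (1 − 0.68845)(1 − 0.84533) = 0.95181
Series ([0.95181] and logic solver): 0.95181 × 0.91600 = 0.872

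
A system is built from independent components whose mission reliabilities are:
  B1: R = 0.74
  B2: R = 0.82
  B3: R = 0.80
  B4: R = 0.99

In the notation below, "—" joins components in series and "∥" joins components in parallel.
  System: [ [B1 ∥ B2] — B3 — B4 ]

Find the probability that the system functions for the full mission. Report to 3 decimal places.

0.755

Parallel (B1 and B2): 1 − (1 − 0.74000)(1 − 0.82000) = 0.95320
Series ([0.95320], B3, and B4): 0.95320 × 0.80000 × 0.99000 = 0.755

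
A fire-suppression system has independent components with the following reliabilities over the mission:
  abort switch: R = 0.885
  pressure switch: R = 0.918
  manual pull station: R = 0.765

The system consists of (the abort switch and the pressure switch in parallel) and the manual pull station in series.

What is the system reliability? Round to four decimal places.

0.7578

Parallel (abort switch and pressure switch): 1 − (1 − 0.885000)(1 − 0.918000) = 0.990570
Series ([0.990570] and manual pull station): 0.990570 × 0.765000 = 0.7578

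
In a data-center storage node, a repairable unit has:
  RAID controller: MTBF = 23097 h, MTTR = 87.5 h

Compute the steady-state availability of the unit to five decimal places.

A(RAID controller) = MTBF/(MTBF+MTTR) = 23097/(23097+87.5) = 0.99623

0.99623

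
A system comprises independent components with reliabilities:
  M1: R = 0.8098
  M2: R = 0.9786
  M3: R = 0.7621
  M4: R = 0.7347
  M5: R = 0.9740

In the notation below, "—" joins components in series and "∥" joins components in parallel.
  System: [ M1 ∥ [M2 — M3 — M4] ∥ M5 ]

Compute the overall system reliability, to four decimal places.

0.9978

Series (M2, M3, and M4): 0.978600 × 0.762100 × 0.734700 = 0.547933
Parallel (M1, [0.547933], and M5): 1 − (1 − 0.809800)(1 − 0.547933)(1 − 0.974000) = 0.9978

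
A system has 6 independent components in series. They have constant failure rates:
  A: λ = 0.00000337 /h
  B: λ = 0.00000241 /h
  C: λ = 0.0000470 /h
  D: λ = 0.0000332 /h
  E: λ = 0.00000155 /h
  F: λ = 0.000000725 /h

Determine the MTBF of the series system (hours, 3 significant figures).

11300

Series of exponential components: λ_sys = Σ λ_i
λ_sys = 0.00000337 + 0.00000241 + 0.0000470 + 0.0000332 + 0.00000155 + 0.000000725 = 8.8255e-05 /h
MTBF = 1 / λ_sys = 11300 h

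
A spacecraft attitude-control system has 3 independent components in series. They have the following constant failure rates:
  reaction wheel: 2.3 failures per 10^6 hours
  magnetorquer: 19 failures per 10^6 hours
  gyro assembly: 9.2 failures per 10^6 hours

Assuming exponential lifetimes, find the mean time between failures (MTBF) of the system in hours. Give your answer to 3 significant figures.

32800

Series of exponential components: λ_sys = Σ λ_i
λ_sys = 0.0000023 + 0.000019 + 0.0000092 = 3.0500e-05 /h
MTBF = 1 / λ_sys = 32800 h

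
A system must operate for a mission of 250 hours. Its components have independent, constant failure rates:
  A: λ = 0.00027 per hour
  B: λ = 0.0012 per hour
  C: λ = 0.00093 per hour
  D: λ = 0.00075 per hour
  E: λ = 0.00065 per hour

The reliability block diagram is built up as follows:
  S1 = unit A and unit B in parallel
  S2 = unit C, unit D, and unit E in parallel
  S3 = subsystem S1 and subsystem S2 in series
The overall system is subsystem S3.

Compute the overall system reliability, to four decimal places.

R(A) = exp(−0.00027 × 250) = 0.934728
R(B) = exp(−0.0012 × 250) = 0.740818
R(C) = exp(−0.00093 × 250) = 0.792550
R(D) = exp(−0.00075 × 250) = 0.829029
R(E) = exp(−0.00065 × 250) = 0.850016
Parallel (A and B): 1 − (1 − 0.934728)(1 − 0.740818) = 0.983083
Parallel (C, D, and E): 1 − (1 − 0.792550)(1 − 0.829029)(1 − 0.850016) = 0.994680
Series ([0.983083] and [0.994680]): 0.983083 × 0.994680 = 0.9779

0.9779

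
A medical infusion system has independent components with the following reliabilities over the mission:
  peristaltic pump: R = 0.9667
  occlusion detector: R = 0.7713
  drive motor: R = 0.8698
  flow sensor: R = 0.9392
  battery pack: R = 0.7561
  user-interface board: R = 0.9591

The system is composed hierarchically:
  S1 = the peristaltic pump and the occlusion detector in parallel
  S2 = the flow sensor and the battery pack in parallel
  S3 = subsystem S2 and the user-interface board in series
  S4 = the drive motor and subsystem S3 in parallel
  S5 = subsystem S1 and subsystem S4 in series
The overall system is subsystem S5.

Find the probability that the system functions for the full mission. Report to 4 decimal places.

Parallel (peristaltic pump and occlusion detector): 1 − (1 − 0.966700)(1 − 0.771300) = 0.992384
Parallel (flow sensor and battery pack): 1 − (1 − 0.939200)(1 − 0.756100) = 0.985171
Series ([0.985171] and user-interface board): 0.985171 × 0.959100 = 0.944878
Parallel (drive motor and [0.944878]): 1 − (1 − 0.869800)(1 − 0.944878) = 0.992823
Series ([0.992384] and [0.992823]): 0.992384 × 0.992823 = 0.9853

0.9853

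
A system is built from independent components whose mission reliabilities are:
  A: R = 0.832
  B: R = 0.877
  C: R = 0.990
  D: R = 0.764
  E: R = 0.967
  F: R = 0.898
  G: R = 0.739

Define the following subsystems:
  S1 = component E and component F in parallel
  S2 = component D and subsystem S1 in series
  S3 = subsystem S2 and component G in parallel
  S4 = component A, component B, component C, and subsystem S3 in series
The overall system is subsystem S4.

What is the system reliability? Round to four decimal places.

0.6774

Parallel (E and F): 1 − (1 − 0.967000)(1 − 0.898000) = 0.996634
Series (D and [0.996634]): 0.764000 × 0.996634 = 0.761428
Parallel ([0.761428] and G): 1 − (1 − 0.761428)(1 − 0.739000) = 0.937733
Series (A, B, C, and [0.937733]): 0.832000 × 0.877000 × 0.990000 × 0.937733 = 0.6774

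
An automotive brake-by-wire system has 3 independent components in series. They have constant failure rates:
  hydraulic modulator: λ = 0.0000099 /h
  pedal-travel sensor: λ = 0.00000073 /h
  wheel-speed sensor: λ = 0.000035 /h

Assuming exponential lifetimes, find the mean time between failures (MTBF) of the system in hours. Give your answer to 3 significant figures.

Series of exponential components: λ_sys = Σ λ_i
λ_sys = 0.0000099 + 0.00000073 + 0.000035 = 4.5630e-05 /h
MTBF = 1 / λ_sys = 21900 h

21900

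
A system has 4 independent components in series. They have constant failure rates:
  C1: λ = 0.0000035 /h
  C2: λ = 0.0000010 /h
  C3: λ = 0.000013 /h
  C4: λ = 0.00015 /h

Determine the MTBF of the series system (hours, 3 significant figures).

Series of exponential components: λ_sys = Σ λ_i
λ_sys = 0.0000035 + 0.0000010 + 0.000013 + 0.00015 = 1.6750e-04 /h
MTBF = 1 / λ_sys = 5970 h

5970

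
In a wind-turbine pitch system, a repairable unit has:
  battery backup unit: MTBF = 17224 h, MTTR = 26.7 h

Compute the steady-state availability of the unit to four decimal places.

0.9985

A(battery backup unit) = MTBF/(MTBF+MTTR) = 17224/(17224+26.7) = 0.9985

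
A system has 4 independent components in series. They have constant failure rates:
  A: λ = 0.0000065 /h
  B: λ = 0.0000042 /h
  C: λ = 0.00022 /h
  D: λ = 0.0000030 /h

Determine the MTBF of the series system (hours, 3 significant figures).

Series of exponential components: λ_sys = Σ λ_i
λ_sys = 0.0000065 + 0.0000042 + 0.00022 + 0.0000030 = 2.3370e-04 /h
MTBF = 1 / λ_sys = 4280 h

4280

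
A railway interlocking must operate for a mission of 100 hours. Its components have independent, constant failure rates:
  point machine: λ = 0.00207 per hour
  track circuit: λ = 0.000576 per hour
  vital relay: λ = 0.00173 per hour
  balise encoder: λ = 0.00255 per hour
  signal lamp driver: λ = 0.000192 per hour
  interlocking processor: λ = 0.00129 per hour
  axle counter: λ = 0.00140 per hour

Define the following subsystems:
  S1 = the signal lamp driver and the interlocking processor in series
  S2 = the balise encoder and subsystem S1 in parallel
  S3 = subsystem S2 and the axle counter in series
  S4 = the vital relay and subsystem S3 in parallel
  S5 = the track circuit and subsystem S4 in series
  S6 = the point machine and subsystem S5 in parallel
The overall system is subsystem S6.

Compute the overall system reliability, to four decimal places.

R(point machine) = exp(−0.00207 × 100) = 0.813020
R(track circuit) = exp(−0.000576 × 100) = 0.944027
R(vital relay) = exp(−0.00173 × 100) = 0.841138
R(balise encoder) = exp(−0.00255 × 100) = 0.774916
R(signal lamp driver) = exp(−0.000192 × 100) = 0.980983
R(interlocking processor) = exp(−0.00129 × 100) = 0.878974
R(axle counter) = exp(−0.00140 × 100) = 0.869358
Series (signal lamp driver and interlocking processor): 0.980983 × 0.878974 = 0.862259
Parallel (balise encoder and [0.862259]): 1 − (1 − 0.774916)(1 − 0.862259) = 0.968997
Series ([0.968997] and axle counter): 0.968997 × 0.869358 = 0.842405
Parallel (vital relay and [0.842405]): 1 − (1 − 0.841138)(1 − 0.842405) = 0.974964
Series (track circuit and [0.974964]): 0.944027 × 0.974964 = 0.920392
Parallel (point machine and [0.920392]): 1 − (1 − 0.813020)(1 − 0.920392) = 0.9851

0.9851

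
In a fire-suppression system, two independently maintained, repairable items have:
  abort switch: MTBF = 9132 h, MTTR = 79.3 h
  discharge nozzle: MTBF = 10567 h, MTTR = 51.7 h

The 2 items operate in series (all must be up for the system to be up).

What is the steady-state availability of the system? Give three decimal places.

0.987

A(abort switch) = MTBF/(MTBF+MTTR) = 9132/(9132+79.3) = 0.991391
A(discharge nozzle) = MTBF/(MTBF+MTTR) = 10567/(10567+51.7) = 0.995131
Series availability: 0.991391 × 0.995131 = 0.987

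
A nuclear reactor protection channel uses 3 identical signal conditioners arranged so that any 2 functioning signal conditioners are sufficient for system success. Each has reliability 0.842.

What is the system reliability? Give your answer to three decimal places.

0.933

R = Σ_{i=2}^{3} C(3,i) p^i (1−p)^{3−i} with p = 0.842
C(3,2)·0.842^2·0.158^1 = 0.33605
C(3,3)·0.842^3·0.158^0 = 0.59695
Sum = 0.933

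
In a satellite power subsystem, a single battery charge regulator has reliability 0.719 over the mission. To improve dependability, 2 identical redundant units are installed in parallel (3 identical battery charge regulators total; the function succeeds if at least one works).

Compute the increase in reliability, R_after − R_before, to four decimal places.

0.2588

R_before = 0.719
R_after = 1 − (1 − 0.719)^3 = 0.9778
ΔR = 0.9778 − 0.719 = 0.2588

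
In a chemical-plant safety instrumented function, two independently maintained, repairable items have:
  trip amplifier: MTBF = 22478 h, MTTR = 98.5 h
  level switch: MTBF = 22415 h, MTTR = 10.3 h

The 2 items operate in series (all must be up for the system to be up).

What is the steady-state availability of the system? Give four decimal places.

A(trip amplifier) = MTBF/(MTBF+MTTR) = 22478/(22478+98.5) = 0.995637
A(level switch) = MTBF/(MTBF+MTTR) = 22415/(22415+10.3) = 0.999541
Series availability: 0.995637 × 0.999541 = 0.9952

0.9952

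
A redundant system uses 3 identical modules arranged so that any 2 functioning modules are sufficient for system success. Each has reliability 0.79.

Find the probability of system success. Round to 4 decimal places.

R = Σ_{i=2}^{3} C(3,i) p^i (1−p)^{3−i} with p = 0.79
C(3,2)·0.79^2·0.21^1 = 0.393183
C(3,3)·0.79^3·0.21^0 = 0.493039
Sum = 0.8862

0.8862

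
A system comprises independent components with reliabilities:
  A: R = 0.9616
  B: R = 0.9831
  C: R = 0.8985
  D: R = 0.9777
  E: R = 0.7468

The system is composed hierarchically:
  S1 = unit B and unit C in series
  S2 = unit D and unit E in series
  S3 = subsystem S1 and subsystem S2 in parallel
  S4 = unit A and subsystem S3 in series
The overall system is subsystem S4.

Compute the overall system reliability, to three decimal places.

0.931

Series (B and C): 0.98310 × 0.89850 = 0.88332
Series (D and E): 0.97770 × 0.74680 = 0.73015
Parallel ([0.88332] and [0.73015]): 1 − (1 − 0.88332)(1 − 0.73015) = 0.96851
Series (A and [0.96851]): 0.96160 × 0.96851 = 0.931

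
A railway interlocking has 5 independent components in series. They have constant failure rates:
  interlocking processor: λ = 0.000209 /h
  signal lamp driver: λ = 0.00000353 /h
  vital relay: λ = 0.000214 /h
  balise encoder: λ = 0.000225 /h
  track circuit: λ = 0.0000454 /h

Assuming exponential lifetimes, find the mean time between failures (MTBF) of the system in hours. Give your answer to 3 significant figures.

Series of exponential components: λ_sys = Σ λ_i
λ_sys = 0.000209 + 0.00000353 + 0.000214 + 0.000225 + 0.0000454 = 6.9693e-04 /h
MTBF = 1 / λ_sys = 1430 h

1430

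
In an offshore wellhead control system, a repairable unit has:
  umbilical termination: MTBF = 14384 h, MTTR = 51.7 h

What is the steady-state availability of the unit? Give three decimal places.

0.996

A(umbilical termination) = MTBF/(MTBF+MTTR) = 14384/(14384+51.7) = 0.996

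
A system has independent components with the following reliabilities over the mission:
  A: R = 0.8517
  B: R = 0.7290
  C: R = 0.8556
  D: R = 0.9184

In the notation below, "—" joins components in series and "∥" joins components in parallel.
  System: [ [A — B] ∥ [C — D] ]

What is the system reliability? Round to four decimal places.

0.9188

Series (A and B): 0.851700 × 0.729000 = 0.620889
Series (C and D): 0.855600 × 0.918400 = 0.785783
Parallel ([0.620889] and [0.785783]): 1 − (1 − 0.620889)(1 − 0.785783) = 0.9188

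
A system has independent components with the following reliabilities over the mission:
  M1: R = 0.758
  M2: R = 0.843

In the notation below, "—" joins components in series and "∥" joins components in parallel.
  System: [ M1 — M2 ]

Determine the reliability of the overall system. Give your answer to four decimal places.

Series (M1 and M2): 0.758000 × 0.843000 = 0.6390

0.6390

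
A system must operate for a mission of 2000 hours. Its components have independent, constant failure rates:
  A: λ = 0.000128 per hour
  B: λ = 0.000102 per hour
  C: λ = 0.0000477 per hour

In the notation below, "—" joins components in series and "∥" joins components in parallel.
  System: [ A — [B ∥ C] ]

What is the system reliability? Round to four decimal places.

0.7611

R(A) = exp(−0.000128 × 2000) = 0.774142
R(B) = exp(−0.000102 × 2000) = 0.815462
R(C) = exp(−0.0000477 × 2000) = 0.909009
Parallel (B and C): 1 − (1 − 0.815462)(1 − 0.909009) = 0.983209
Series (A and [0.983209]): 0.774142 × 0.983209 = 0.7611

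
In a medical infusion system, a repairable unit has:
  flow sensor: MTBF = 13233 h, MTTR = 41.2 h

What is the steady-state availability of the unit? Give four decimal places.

A(flow sensor) = MTBF/(MTBF+MTTR) = 13233/(13233+41.2) = 0.9969

0.9969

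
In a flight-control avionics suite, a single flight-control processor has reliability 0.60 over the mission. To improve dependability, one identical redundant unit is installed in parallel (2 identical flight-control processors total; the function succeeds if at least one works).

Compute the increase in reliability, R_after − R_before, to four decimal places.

0.2400

R_before = 0.60
R_after = 1 − (1 − 0.60)^2 = 0.8400
ΔR = 0.8400 − 0.60 = 0.2400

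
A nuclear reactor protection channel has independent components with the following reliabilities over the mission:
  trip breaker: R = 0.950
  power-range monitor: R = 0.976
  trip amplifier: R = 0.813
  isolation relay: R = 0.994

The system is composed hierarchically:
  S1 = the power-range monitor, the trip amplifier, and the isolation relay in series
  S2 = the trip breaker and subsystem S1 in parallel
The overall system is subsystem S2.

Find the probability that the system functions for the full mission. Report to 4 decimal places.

Series (power-range monitor, trip amplifier, and isolation relay): 0.976000 × 0.813000 × 0.994000 = 0.788727
Parallel (trip breaker and [0.788727]): 1 − (1 − 0.950000)(1 − 0.788727) = 0.9894

0.9894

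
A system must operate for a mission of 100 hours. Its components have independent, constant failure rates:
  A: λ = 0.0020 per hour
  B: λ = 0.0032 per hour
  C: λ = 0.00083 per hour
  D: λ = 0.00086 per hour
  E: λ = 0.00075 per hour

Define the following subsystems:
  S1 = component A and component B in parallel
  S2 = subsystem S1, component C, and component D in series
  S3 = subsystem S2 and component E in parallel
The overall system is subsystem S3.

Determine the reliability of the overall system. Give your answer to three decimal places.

R(A) = exp(−0.0020 × 100) = 0.81873
R(B) = exp(−0.0032 × 100) = 0.72615
R(C) = exp(−0.00083 × 100) = 0.92035
R(D) = exp(−0.00086 × 100) = 0.91759
R(E) = exp(−0.00075 × 100) = 0.92774
Parallel (A and B): 1 − (1 − 0.81873)(1 − 0.72615) = 0.95036
Series ([0.95036], C, and D): 0.95036 × 0.92035 × 0.91759 = 0.80258
Parallel ([0.80258] and E): 1 − (1 − 0.80258)(1 − 0.92774) = 0.986

0.986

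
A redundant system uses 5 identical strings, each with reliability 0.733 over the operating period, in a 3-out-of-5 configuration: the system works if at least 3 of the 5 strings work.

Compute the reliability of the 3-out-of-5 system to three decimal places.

R = Σ_{i=3}^{5} C(5,i) p^i (1−p)^{5−i} with p = 0.733
C(5,3)·0.733^3·0.267^2 = 0.28076
C(5,4)·0.733^4·0.267^1 = 0.38539
C(5,5)·0.733^5·0.267^0 = 0.21160
Sum = 0.878

0.878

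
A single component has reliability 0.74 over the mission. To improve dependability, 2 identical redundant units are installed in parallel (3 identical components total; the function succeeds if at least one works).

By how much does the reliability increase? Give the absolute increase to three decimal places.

R_before = 0.74
R_after = 1 − (1 − 0.74)^3 = 0.982
ΔR = 0.982 − 0.74 = 0.242

0.242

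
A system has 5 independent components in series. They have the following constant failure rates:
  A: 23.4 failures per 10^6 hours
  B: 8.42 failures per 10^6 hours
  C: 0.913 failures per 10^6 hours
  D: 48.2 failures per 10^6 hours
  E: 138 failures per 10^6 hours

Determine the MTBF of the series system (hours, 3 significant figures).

4570

Series of exponential components: λ_sys = Σ λ_i
λ_sys = 0.0000234 + 0.00000842 + 0.000000913 + 0.0000482 + 0.000138 = 2.1893e-04 /h
MTBF = 1 / λ_sys = 4570 h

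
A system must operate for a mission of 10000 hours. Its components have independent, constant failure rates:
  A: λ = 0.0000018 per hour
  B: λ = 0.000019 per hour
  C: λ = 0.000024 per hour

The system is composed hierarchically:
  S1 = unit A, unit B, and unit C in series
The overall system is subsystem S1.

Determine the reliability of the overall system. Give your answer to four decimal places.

0.6389

R(A) = exp(−0.0000018 × 10000) = 0.982161
R(B) = exp(−0.000019 × 10000) = 0.826959
R(C) = exp(−0.000024 × 10000) = 0.786628
Series (A, B, and C): 0.982161 × 0.826959 × 0.786628 = 0.6389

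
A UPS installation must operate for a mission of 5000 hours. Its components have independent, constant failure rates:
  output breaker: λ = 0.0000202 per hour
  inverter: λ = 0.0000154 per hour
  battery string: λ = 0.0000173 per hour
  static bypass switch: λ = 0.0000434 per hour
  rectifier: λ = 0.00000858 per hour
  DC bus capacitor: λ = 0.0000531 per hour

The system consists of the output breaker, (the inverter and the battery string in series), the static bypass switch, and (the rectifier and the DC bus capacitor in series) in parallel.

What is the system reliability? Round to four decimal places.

0.9992

R(output breaker) = exp(−0.0000202 × 5000) = 0.903933
R(inverter) = exp(−0.0000154 × 5000) = 0.925890
R(battery string) = exp(−0.0000173 × 5000) = 0.917136
R(static bypass switch) = exp(−0.0000434 × 5000) = 0.804930
R(rectifier) = exp(−0.00000858 × 5000) = 0.958007
R(DC bus capacitor) = exp(−0.0000531 × 5000) = 0.766822
Series (inverter and battery string): 0.925890 × 0.917136 = 0.849167
Series (rectifier and DC bus capacitor): 0.958007 × 0.766822 = 0.734621
Parallel (output breaker, [0.849167], static bypass switch, and [0.734621]): 1 − (1 − 0.903933)(1 − 0.849167)(1 − 0.804930)(1 − 0.734621) = 0.9992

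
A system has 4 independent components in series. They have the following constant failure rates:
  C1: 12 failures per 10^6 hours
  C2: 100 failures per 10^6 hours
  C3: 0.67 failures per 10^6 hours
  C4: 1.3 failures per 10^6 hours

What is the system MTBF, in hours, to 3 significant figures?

8770

Series of exponential components: λ_sys = Σ λ_i
λ_sys = 0.000012 + 0.00010 + 0.00000067 + 0.0000013 = 1.1397e-04 /h
MTBF = 1 / λ_sys = 8770 h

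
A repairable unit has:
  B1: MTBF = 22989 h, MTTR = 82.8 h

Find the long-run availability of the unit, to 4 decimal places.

A(B1) = MTBF/(MTBF+MTTR) = 22989/(22989+82.8) = 0.9964

0.9964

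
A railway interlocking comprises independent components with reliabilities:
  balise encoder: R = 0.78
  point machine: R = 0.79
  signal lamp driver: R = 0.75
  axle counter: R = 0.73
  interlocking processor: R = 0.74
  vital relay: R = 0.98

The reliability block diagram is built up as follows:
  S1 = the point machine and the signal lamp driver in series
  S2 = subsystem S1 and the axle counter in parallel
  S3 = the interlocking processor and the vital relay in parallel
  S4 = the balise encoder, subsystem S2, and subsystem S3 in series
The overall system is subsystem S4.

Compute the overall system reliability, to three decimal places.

0.691

Series (point machine and signal lamp driver): 0.79000 × 0.75000 = 0.59250
Parallel ([0.59250] and axle counter): 1 − (1 − 0.59250)(1 − 0.73000) = 0.88998
Parallel (interlocking processor and vital relay): 1 − (1 − 0.74000)(1 − 0.98000) = 0.99480
Series (balise encoder, [0.88998], and [0.99480]): 0.78000 × 0.88998 × 0.99480 = 0.691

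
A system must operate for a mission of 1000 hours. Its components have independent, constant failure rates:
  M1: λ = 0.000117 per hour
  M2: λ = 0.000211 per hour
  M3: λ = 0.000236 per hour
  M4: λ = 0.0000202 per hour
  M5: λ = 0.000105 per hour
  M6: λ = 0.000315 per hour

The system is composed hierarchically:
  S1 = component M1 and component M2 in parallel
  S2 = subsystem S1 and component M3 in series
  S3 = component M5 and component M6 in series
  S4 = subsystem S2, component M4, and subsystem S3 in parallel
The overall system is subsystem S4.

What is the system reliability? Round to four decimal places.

0.9984

R(M1) = exp(−0.000117 × 1000) = 0.889585
R(M2) = exp(−0.000211 × 1000) = 0.809774
R(M3) = exp(−0.000236 × 1000) = 0.789781
R(M4) = exp(−0.0000202 × 1000) = 0.980003
R(M5) = exp(−0.000105 × 1000) = 0.900325
R(M6) = exp(−0.000315 × 1000) = 0.729789
Parallel (M1 and M2): 1 − (1 − 0.889585)(1 − 0.809774) = 0.978996
Series ([0.978996] and M3): 0.978996 × 0.789781 = 0.773192
Series (M5 and M6): 0.900325 × 0.729789 = 0.657047
Parallel ([0.773192], M4, and [0.657047]): 1 − (1 − 0.773192)(1 − 0.980003)(1 − 0.657047) = 0.9984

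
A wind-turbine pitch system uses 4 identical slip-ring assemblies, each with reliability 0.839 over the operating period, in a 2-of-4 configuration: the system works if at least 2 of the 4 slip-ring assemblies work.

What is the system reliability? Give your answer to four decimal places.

0.9853

R = Σ_{i=2}^{4} C(4,i) p^i (1−p)^{4−i} with p = 0.839
C(4,2)·0.839^2·0.161^2 = 0.109478
C(4,3)·0.839^3·0.161^1 = 0.380340
C(4,4)·0.839^4·0.161^0 = 0.495505
Sum = 0.9853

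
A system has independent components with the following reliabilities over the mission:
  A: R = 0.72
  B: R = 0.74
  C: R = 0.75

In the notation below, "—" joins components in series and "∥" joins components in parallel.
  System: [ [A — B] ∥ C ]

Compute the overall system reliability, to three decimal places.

Series (A and B): 0.72000 × 0.74000 = 0.53280
Parallel ([0.53280] and C): 1 − (1 − 0.53280)(1 − 0.75000) = 0.883

0.883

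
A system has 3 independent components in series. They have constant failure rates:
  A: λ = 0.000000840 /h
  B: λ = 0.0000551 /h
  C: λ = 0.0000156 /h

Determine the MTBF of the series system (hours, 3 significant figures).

Series of exponential components: λ_sys = Σ λ_i
λ_sys = 0.000000840 + 0.0000551 + 0.0000156 = 7.1540e-05 /h
MTBF = 1 / λ_sys = 14000 h

14000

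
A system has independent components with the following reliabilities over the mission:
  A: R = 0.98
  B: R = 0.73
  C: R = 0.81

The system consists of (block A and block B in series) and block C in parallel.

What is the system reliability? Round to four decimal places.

Series (A and B): 0.980000 × 0.730000 = 0.715400
Parallel ([0.715400] and C): 1 − (1 − 0.715400)(1 − 0.810000) = 0.9459

0.9459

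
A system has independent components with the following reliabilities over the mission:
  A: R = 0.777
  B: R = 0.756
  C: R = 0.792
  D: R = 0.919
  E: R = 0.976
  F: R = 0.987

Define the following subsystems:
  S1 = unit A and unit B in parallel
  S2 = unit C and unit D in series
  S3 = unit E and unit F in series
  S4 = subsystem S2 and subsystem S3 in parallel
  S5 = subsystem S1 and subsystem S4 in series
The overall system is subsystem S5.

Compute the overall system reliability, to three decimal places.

Parallel (A and B): 1 − (1 − 0.77700)(1 − 0.75600) = 0.94559
Series (C and D): 0.79200 × 0.91900 = 0.72785
Series (E and F): 0.97600 × 0.98700 = 0.96331
Parallel ([0.72785] and [0.96331]): 1 − (1 − 0.72785)(1 − 0.96331) = 0.99001
Series ([0.94559] and [0.99001]): 0.94559 × 0.99001 = 0.936

0.936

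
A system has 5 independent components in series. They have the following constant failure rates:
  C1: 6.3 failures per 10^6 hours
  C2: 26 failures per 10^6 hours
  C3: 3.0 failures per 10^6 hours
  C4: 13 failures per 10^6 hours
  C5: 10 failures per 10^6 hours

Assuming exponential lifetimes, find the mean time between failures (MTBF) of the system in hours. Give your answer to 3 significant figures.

17200

Series of exponential components: λ_sys = Σ λ_i
λ_sys = 0.0000063 + 0.000026 + 0.0000030 + 0.000013 + 0.000010 = 5.8300e-05 /h
MTBF = 1 / λ_sys = 17200 h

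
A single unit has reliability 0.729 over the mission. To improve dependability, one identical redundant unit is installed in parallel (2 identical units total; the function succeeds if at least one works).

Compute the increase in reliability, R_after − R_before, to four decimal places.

R_before = 0.729
R_after = 1 − (1 − 0.729)^2 = 0.9266
ΔR = 0.9266 − 0.729 = 0.1976

0.1976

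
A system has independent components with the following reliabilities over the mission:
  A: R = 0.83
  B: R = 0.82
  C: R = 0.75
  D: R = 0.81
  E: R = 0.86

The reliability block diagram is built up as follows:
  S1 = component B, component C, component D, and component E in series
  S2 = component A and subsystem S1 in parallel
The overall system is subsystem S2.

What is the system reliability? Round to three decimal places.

0.903

Series (B, C, D, and E): 0.82000 × 0.75000 × 0.81000 × 0.86000 = 0.42841
Parallel (A and [0.42841]): 1 − (1 − 0.83000)(1 − 0.42841) = 0.903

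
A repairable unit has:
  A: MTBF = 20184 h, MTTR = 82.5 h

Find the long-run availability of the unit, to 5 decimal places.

0.99593

A(A) = MTBF/(MTBF+MTTR) = 20184/(20184+82.5) = 0.99593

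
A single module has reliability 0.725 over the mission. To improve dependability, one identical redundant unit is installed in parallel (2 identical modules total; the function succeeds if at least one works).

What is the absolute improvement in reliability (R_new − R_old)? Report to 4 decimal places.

0.1994

R_before = 0.725
R_after = 1 − (1 − 0.725)^2 = 0.9244
ΔR = 0.9244 − 0.725 = 0.1994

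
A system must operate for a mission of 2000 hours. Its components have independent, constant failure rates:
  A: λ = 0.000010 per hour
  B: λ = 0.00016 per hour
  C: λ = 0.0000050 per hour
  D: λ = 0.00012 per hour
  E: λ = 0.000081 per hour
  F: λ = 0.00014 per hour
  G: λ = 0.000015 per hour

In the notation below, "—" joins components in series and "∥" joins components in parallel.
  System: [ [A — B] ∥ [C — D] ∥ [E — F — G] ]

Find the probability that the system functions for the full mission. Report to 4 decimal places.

R(A) = exp(−0.000010 × 2000) = 0.980199
R(B) = exp(−0.00016 × 2000) = 0.726149
R(C) = exp(−0.0000050 × 2000) = 0.990050
R(D) = exp(−0.00012 × 2000) = 0.786628
R(E) = exp(−0.000081 × 2000) = 0.850441
R(F) = exp(−0.00014 × 2000) = 0.755784
R(G) = exp(−0.000015 × 2000) = 0.970446
Series (A and B): 0.980199 × 0.726149 = 0.711771
Series (C and D): 0.990050 × 0.786628 = 0.778801
Series (E, F, and G): 0.850441 × 0.755784 × 0.970446 = 0.623754
Parallel ([0.711771], [0.778801], and [0.623754]): 1 − (1 − 0.711771)(1 − 0.778801)(1 − 0.623754) = 0.9760

0.9760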